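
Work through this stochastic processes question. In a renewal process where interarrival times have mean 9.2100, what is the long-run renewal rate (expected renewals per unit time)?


Long-run renewal rate = 1/E(X)
= 1/9.2100
= 0.1086

0.1086


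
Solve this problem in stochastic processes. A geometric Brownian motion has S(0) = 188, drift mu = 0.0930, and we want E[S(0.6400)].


E[S(t)] = S(0) * exp(mu * t)
= 188 * exp(0.0930 * 0.6400)
= 188 * 1.0613
= 199.5295

199.5295


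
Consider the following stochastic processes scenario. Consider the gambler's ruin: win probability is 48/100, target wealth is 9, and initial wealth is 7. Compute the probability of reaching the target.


Gambler's ruin formula:
r = q/p = 0.5200/0.4800 = 1.0833
P(win) = (1 - r^i)/(1 - r^N)
= (1 - 1.0833^7)/(1 - 1.0833^9)
= 0.7119

0.7119


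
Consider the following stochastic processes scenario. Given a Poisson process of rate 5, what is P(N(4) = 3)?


P(N(t)=k) = (lambda*t)^k * exp(-lambda*t) / k!
lambda*t = 20
= 20^3 * exp(-20) / 3!
= 8000 * 2.0612e-09 / 6
= 2.7482e-06

2.7482e-06


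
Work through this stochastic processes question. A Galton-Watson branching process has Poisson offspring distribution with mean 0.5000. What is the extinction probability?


Since mu = 0.5000 <= 1, extinction probability = 1.

1.0000


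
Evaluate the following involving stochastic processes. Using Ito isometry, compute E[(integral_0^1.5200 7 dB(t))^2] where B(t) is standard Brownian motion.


By Ito isometry: E[(int f dB)^2] = int f^2 dt
= 7^2 * 1.5200
= 49 * 1.5200 = 74.4800

74.4800


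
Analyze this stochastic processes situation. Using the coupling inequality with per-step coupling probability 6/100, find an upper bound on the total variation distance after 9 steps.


TV distance bound <= (1-delta)^n
= (1 - 0.0600)^9
= 0.9400^9
= 0.5730

0.5730


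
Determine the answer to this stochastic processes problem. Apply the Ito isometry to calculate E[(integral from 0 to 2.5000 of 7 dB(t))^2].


By Ito isometry: E[(int f dB)^2] = int f^2 dt
= 7^2 * 2.5000
= 49 * 2.5000 = 122.5000

122.5000


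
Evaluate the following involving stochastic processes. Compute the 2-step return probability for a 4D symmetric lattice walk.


P(return in 2 steps) = P(reverse first step) = 1/(2d)
= 1/8
= 0.1250

0.1250


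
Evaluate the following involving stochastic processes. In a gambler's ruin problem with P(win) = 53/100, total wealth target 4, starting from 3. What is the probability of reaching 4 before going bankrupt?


Gambler's ruin formula:
r = q/p = 0.4700/0.5300 = 0.8868
P(win) = (1 - r^i)/(1 - r^N)
= (1 - 0.8868^3)/(1 - 0.8868^4)
= 0.7931

0.7931


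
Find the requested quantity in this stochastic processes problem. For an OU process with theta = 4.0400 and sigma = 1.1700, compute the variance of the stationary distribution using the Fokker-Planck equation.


Stationary variance = sigma^2 / (2*theta)
= 1.1700^2 / (2*4.0400)
= 1.3689 / 8.0800
= 0.1694

0.1694


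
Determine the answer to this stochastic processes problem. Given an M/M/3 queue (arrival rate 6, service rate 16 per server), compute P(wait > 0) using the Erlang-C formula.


a = lambda/mu = 0.3750
rho = a/c = 0.1250
Erlang-C formula applied:
C(c,a) = 0.0069

0.0069


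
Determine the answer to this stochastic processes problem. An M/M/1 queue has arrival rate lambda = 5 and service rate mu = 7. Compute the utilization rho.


rho = lambda/mu
= 5/7
= 0.7143

0.7143


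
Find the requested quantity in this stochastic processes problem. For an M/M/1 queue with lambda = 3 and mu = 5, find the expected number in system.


rho = 3/5 = 0.6000
L = rho/(1-rho)
= 0.6000/0.4000
= 1.5000

1.5000


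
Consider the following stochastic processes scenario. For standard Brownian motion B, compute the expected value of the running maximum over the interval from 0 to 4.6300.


E(max B(s)) = sqrt(2t/pi)
= sqrt(2*4.6300/pi)
= sqrt(2.9475)
= 1.7168

1.7168


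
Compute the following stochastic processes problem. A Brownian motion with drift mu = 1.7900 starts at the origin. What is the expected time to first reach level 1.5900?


Expected first passage time = a/mu
= 1.5900/1.7900
= 0.8883

0.8883


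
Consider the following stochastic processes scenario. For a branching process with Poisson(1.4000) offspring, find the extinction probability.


Since mu = 1.4000 > 1, extinction prob q < 1.
Solve s = exp(mu*(s-1)) iteratively.
q = 0.4890

0.4890


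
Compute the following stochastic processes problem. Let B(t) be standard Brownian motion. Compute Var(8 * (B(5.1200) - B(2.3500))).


Var(alpha*(B(t)-B(s))) = alpha^2 * (t-s)
= 8^2 * (5.1200 - 2.3500)
= 64 * 2.7700
= 177.2800

177.2800


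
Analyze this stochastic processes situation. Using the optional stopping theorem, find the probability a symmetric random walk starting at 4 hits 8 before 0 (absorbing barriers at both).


By optional stopping theorem: E(M at tau) = M(0) = 4
P(hit 8)*8 + P(hit 0)*0 = 4
P(hit 8) = (4 - 0)/(8 - 0) = 1/2 = 0.5000

0.5000


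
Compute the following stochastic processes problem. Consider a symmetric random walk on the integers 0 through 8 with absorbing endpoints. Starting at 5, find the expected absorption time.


For symmetric RW on 0,...,N with absorbing barriers, E(i) = i*(N-i)
E(5) = 5 * 3 = 15

15


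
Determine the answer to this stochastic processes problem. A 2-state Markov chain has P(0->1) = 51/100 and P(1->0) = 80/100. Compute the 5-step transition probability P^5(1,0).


Computing P^5 by matrix multiplication.
P = [[0.4900, 0.5100], [0.8000, 0.2000]]
After raising P to the power 5:
P^5(1,0) = 0.6124

0.6124


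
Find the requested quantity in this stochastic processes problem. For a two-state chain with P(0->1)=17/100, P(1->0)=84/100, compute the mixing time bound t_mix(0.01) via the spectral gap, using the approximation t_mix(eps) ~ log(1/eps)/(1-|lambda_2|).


lambda_2 = |1 - p01 - p10| = |1 - 0.1700 - 0.8400| = 0.0100
t_mix ~ log(1/eps)/(1 - |lambda_2|)
= log(100)/(1 - 0.0100) = 4.6052/0.9900
= 4.6517

4.6517


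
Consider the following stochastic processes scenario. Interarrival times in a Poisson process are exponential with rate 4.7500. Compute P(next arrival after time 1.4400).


P(X > t) = exp(-lambda * t)
= exp(-4.7500 * 1.4400)
= exp(-6.8400) = 0.0011

0.0011


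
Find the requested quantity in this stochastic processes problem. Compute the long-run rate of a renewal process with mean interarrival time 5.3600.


Long-run renewal rate = 1/E(X)
= 1/5.3600
= 0.1866

0.1866


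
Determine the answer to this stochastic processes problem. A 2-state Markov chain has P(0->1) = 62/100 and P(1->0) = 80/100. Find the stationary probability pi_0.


Stationary distribution: pi_0 = p10/(p01+p10), pi_1 = p01/(p01+p10)
p01 = 0.6200, p10 = 0.8000
pi_0 = 0.5634

0.5634


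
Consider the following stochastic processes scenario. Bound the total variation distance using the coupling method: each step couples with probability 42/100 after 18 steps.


TV distance bound <= (1-delta)^n
= (1 - 0.4200)^18
= 0.5800^18
= 5.5170e-05

5.5170e-05


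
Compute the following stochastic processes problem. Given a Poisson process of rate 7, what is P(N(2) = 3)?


P(N(t)=k) = (lambda*t)^k * exp(-lambda*t) / k!
lambda*t = 14
= 14^3 * exp(-14) / 3!
= 2744 * 8.3153e-07 / 6
= 3.8029e-04

3.8029e-04


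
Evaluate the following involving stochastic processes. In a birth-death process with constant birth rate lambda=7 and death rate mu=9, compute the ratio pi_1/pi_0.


For birth-death process, pi_n/pi_0 = (lambda/mu)^n
= (7/9)^1
= 0.7778

0.7778


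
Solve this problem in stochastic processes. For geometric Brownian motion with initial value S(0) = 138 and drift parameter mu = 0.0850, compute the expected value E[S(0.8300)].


E[S(t)] = S(0) * exp(mu * t)
= 138 * exp(0.0850 * 0.8300)
= 138 * 1.0731
= 148.0876

148.0876


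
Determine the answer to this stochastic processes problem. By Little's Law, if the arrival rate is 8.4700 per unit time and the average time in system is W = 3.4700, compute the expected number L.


Little's Law: L = lambda * W
= 8.4700 * 3.4700
= 29.3909

29.3909


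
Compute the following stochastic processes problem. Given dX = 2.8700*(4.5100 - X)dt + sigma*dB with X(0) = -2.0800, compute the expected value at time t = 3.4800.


E[X(t)] = mu + (X(0) - mu)*exp(-theta*t)
= 4.5100 + (-2.0800 - 4.5100)*exp(-2.8700*3.4800)
= 4.5100 + -6.5900 * 4.5966e-05
= 4.5097

4.5097


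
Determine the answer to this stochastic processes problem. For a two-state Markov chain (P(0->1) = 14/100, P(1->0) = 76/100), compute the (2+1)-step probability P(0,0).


P^3 = P^2 * P^1
Computing via matrix multiplication of the transition matrix.
Entry (0,0) of P^3 = 0.8446

0.8446


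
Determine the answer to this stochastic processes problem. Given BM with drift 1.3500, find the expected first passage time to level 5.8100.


Expected first passage time = a/mu
= 5.8100/1.3500
= 4.3037

4.3037


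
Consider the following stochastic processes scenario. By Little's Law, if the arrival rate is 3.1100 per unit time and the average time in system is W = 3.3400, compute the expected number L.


Little's Law: L = lambda * W
= 3.1100 * 3.3400
= 10.3874

10.3874


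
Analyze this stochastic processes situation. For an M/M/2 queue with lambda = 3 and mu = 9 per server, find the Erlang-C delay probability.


a = lambda/mu = 0.3333
rho = a/c = 0.1667
Erlang-C formula applied:
C(c,a) = 0.0476

0.0476


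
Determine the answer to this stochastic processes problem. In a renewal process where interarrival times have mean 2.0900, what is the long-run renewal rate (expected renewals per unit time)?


Long-run renewal rate = 1/E(X)
= 1/2.0900
= 0.4785

0.4785


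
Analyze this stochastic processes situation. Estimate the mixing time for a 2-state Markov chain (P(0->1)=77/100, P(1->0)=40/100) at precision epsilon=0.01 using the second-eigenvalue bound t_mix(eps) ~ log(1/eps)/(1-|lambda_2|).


lambda_2 = |1 - p01 - p10| = |1 - 0.7700 - 0.4000| = 0.1700
t_mix ~ log(1/eps)/(1 - |lambda_2|)
= log(100)/(1 - 0.1700) = 4.6052/0.8300
= 5.5484

5.5484


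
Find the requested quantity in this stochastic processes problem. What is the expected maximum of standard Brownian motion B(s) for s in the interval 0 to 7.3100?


E(max B(s)) = sqrt(2t/pi)
= sqrt(2*7.3100/pi)
= sqrt(4.6537)
= 2.1572

2.1572


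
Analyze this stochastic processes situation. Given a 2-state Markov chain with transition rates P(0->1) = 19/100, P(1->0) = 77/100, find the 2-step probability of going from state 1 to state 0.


Computing P^2 by matrix multiplication.
P = [[0.8100, 0.1900], [0.7700, 0.2300]]
After raising P to the power 2:
P^2(1,0) = 0.8008

0.8008


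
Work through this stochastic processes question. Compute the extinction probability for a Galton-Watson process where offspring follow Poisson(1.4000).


Since mu = 1.4000 > 1, extinction prob q < 1.
Solve s = exp(mu*(s-1)) iteratively.
q = 0.4890

0.4890


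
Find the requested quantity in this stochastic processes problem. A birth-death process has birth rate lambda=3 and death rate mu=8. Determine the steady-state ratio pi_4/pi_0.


For birth-death process, pi_n/pi_0 = (lambda/mu)^n
= (3/8)^4
= 0.0198

0.0198


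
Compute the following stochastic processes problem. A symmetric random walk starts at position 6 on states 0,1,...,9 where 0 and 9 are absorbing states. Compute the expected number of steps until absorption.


For symmetric RW on 0,...,N with absorbing barriers, E(i) = i*(N-i)
E(6) = 6 * 3 = 18

18


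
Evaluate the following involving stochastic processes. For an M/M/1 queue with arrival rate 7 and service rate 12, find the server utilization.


rho = lambda/mu
= 7/12
= 0.5833

0.5833


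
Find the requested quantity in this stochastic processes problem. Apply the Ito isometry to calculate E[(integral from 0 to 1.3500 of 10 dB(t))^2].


By Ito isometry: E[(int f dB)^2] = int f^2 dt
= 10^2 * 1.3500
= 100 * 1.3500 = 135.0000

135.0000


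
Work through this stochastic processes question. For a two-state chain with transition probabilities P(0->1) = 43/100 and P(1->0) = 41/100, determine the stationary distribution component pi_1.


Stationary distribution: pi_0 = p10/(p01+p10), pi_1 = p01/(p01+p10)
p01 = 0.4300, p10 = 0.4100
pi_1 = 0.5119

0.5119


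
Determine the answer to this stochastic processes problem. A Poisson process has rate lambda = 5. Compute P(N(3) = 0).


P(N(t)=k) = (lambda*t)^k * exp(-lambda*t) / k!
lambda*t = 15
= 15^0 * exp(-15) / 0!
= 1 * 3.0590e-07 / 1
= 3.0590e-07

3.0590e-07


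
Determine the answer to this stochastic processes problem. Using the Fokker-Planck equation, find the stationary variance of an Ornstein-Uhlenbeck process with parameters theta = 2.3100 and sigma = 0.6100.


Stationary variance = sigma^2 / (2*theta)
= 0.6100^2 / (2*2.3100)
= 0.3721 / 4.6200
= 0.0805

0.0805


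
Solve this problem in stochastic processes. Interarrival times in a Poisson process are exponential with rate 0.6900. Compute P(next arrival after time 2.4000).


P(X > t) = exp(-lambda * t)
= exp(-0.6900 * 2.4000)
= exp(-1.6560) = 0.1909

0.1909


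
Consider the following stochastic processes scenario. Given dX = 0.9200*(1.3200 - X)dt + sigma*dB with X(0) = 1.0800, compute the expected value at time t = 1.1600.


E[X(t)] = mu + (X(0) - mu)*exp(-theta*t)
= 1.3200 + (1.0800 - 1.3200)*exp(-0.9200*1.1600)
= 1.3200 + -0.2400 * 0.3440
= 1.2374

1.2374


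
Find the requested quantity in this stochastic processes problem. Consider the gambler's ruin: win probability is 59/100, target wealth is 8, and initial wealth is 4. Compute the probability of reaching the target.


Gambler's ruin formula:
r = q/p = 0.4100/0.5900 = 0.6949
P(win) = (1 - r^i)/(1 - r^N)
= (1 - 0.6949^4)/(1 - 0.6949^8)
= 0.8109

0.8109


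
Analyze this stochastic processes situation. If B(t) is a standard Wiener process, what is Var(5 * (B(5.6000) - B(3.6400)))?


Var(alpha*(B(t)-B(s))) = alpha^2 * (t-s)
= 5^2 * (5.6000 - 3.6400)
= 25 * 1.9600
= 49.0000

49.0000


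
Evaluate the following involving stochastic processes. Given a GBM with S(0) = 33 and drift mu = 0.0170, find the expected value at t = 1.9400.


E[S(t)] = S(0) * exp(mu * t)
= 33 * exp(0.0170 * 1.9400)
= 33 * 1.0335
= 34.1065

34.1065


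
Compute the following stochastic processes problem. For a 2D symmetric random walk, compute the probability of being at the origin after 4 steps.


P = C(4,2)^2 / 4^4
= 6^2 / 256
= 36 / 256
= 0.1406

0.1406


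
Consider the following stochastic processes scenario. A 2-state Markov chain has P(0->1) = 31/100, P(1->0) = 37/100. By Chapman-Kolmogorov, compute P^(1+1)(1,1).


P^2 = P^1 * P^1
Computing via matrix multiplication of the transition matrix.
Entry (1,1) of P^2 = 0.5116

0.5116


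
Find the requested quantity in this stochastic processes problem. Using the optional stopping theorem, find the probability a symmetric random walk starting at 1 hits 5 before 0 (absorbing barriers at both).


By optional stopping theorem: E(M at tau) = M(0) = 1
P(hit 5)*5 + P(hit 0)*0 = 1
P(hit 5) = (1 - 0)/(5 - 0) = 1/5 = 0.2000

0.2000


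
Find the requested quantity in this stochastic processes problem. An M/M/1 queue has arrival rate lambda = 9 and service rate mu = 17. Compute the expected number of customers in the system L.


rho = 9/17 = 0.5294
L = rho/(1-rho)
= 0.5294/0.4706
= 1.1250

1.1250


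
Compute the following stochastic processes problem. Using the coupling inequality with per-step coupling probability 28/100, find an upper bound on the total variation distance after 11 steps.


TV distance bound <= (1-delta)^n
= (1 - 0.2800)^11
= 0.7200^11
= 0.0270

0.0270


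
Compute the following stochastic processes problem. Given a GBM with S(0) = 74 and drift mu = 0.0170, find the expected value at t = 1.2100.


E[S(t)] = S(0) * exp(mu * t)
= 74 * exp(0.0170 * 1.2100)
= 74 * 1.0208
= 75.5379

75.5379


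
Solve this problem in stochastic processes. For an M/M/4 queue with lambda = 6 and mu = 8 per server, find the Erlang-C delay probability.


a = lambda/mu = 0.7500
rho = a/c = 0.1875
Erlang-C formula applied:
C(c,a) = 0.0077

0.0077


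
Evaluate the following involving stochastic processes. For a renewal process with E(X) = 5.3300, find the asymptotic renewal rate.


Long-run renewal rate = 1/E(X)
= 1/5.3300
= 0.1876

0.1876


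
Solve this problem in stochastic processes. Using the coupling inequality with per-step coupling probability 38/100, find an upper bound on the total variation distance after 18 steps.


TV distance bound <= (1-delta)^n
= (1 - 0.3800)^18
= 0.6200^18
= 1.8325e-04

1.8325e-04


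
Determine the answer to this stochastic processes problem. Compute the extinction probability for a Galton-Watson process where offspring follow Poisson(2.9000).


Since mu = 2.9000 > 1, extinction prob q < 1.
Solve s = exp(mu*(s-1)) iteratively.
q = 0.0668

0.0668


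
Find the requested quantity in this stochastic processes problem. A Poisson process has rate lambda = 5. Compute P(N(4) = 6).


P(N(t)=k) = (lambda*t)^k * exp(-lambda*t) / k!
lambda*t = 20
= 20^6 * exp(-20) / 6!
= 64000000 * 2.0612e-09 / 720
= 1.8321e-04

1.8321e-04


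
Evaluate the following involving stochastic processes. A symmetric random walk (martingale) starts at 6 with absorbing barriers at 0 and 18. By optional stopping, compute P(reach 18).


By optional stopping theorem: E(M at tau) = M(0) = 6
P(hit 18)*18 + P(hit 0)*0 = 6
P(hit 18) = (6 - 0)/(18 - 0) = 1/3 = 0.3333

0.3333


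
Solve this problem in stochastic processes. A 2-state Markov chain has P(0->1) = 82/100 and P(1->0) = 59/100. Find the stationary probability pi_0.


Stationary distribution: pi_0 = p10/(p01+p10), pi_1 = p01/(p01+p10)
p01 = 0.8200, p10 = 0.5900
pi_0 = 0.4184

0.4184


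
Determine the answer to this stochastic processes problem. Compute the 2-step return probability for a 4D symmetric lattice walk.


P(return in 2 steps) = P(reverse first step) = 1/(2d)
= 1/8
= 0.1250

0.1250


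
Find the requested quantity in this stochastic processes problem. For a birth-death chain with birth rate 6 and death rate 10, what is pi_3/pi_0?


For birth-death process, pi_n/pi_0 = (lambda/mu)^n
= (6/10)^3
= 0.2160

0.2160


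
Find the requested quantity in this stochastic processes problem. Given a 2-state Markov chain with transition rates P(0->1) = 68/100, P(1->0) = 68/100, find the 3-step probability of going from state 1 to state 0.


Computing P^3 by matrix multiplication.
P = [[0.3200, 0.6800], [0.6800, 0.3200]]
After raising P to the power 3:
P^3(1,0) = 0.5233

0.5233


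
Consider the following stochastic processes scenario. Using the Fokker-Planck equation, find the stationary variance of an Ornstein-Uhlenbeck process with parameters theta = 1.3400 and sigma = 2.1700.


Stationary variance = sigma^2 / (2*theta)
= 2.1700^2 / (2*1.3400)
= 4.7089 / 2.6800
= 1.7571

1.7571


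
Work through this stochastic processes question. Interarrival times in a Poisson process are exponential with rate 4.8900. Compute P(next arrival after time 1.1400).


P(X > t) = exp(-lambda * t)
= exp(-4.8900 * 1.1400)
= exp(-5.5746) = 0.0038

0.0038


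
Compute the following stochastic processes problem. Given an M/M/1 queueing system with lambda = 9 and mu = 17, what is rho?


rho = lambda/mu
= 9/17
= 0.5294

0.5294


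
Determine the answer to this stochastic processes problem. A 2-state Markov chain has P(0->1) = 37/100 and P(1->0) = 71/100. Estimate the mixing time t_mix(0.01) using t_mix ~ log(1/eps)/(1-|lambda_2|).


lambda_2 = |1 - p01 - p10| = |1 - 0.3700 - 0.7100| = 0.0800
t_mix ~ log(1/eps)/(1 - |lambda_2|)
= log(100)/(1 - 0.0800) = 4.6052/0.9200
= 5.0056

5.0056


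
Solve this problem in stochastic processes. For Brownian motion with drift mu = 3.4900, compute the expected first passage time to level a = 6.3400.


Expected first passage time = a/mu
= 6.3400/3.4900
= 1.8166

1.8166


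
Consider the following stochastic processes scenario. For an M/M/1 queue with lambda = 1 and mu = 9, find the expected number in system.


rho = 1/9 = 0.1111
L = rho/(1-rho)
= 0.1111/0.8889
= 0.1250

0.1250


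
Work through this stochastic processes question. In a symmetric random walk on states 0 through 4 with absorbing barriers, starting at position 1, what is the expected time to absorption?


For symmetric RW on 0,...,N with absorbing barriers, E(i) = i*(N-i)
E(1) = 1 * 3 = 3

3


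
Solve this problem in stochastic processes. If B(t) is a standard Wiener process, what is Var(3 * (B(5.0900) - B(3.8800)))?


Var(alpha*(B(t)-B(s))) = alpha^2 * (t-s)
= 3^2 * (5.0900 - 3.8800)
= 9 * 1.2100
= 10.8900

10.8900


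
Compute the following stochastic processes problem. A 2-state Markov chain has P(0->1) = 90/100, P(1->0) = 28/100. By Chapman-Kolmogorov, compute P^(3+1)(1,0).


P^4 = P^3 * P^1
Computing via matrix multiplication of the transition matrix.
Entry (1,0) of P^4 = 0.2370

0.2370


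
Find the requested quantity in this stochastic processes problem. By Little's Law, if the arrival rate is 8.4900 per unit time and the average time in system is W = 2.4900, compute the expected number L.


Little's Law: L = lambda * W
= 8.4900 * 2.4900
= 21.1401

21.1401


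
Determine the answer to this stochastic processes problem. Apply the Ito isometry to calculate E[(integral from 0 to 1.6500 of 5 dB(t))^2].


By Ito isometry: E[(int f dB)^2] = int f^2 dt
= 5^2 * 1.6500
= 25 * 1.6500 = 41.2500

41.2500


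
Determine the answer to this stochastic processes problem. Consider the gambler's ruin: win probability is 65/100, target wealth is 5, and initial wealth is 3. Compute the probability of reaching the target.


Gambler's ruin formula:
r = q/p = 0.3500/0.6500 = 0.5385
P(win) = (1 - r^i)/(1 - r^N)
= (1 - 0.5385^3)/(1 - 0.5385^5)
= 0.8839

0.8839


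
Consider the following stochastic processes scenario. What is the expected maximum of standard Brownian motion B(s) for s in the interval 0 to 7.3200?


E(max B(s)) = sqrt(2t/pi)
= sqrt(2*7.3200/pi)
= sqrt(4.6601)
= 2.1587

2.1587


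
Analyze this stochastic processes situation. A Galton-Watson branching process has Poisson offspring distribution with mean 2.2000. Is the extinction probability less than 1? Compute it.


Since mu = 2.2000 > 1, extinction prob q < 1.
Solve s = exp(mu*(s-1)) iteratively.
q = 0.1563

0.1563


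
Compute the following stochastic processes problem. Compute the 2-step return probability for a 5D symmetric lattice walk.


P(return in 2 steps) = P(reverse first step) = 1/(2d)
= 1/10
= 0.1000

0.1000


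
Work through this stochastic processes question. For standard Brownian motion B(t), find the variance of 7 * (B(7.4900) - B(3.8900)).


Var(alpha*(B(t)-B(s))) = alpha^2 * (t-s)
= 7^2 * (7.4900 - 3.8900)
= 49 * 3.6000
= 176.4000

176.4000


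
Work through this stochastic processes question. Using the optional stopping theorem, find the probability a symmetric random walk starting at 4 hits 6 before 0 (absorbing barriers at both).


By optional stopping theorem: E(M at tau) = M(0) = 4
P(hit 6)*6 + P(hit 0)*0 = 4
P(hit 6) = (4 - 0)/(6 - 0) = 2/3 = 0.6667

0.6667


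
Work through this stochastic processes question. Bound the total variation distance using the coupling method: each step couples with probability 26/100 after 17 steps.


TV distance bound <= (1-delta)^n
= (1 - 0.2600)^17
= 0.7400^17
= 0.0060

0.0060


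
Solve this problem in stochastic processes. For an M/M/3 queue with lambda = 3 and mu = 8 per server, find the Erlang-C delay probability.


a = lambda/mu = 0.3750
rho = a/c = 0.1250
Erlang-C formula applied:
C(c,a) = 0.0069

0.0069


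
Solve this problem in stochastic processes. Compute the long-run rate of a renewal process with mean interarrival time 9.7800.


Long-run renewal rate = 1/E(X)
= 1/9.7800
= 0.1022

0.1022


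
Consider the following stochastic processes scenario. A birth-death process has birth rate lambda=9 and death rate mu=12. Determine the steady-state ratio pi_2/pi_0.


For birth-death process, pi_n/pi_0 = (lambda/mu)^n
= (9/12)^2
= 0.5625

0.5625


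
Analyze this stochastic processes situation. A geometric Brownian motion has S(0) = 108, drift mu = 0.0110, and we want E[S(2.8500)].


E[S(t)] = S(0) * exp(mu * t)
= 108 * exp(0.0110 * 2.8500)
= 108 * 1.0318
= 111.4394

111.4394


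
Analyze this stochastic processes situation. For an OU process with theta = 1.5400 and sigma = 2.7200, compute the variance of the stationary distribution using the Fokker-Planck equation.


Stationary variance = sigma^2 / (2*theta)
= 2.7200^2 / (2*1.5400)
= 7.3984 / 3.0800
= 2.4021

2.4021


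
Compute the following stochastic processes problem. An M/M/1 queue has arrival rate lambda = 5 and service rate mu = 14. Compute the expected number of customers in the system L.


rho = 5/14 = 0.3571
L = rho/(1-rho)
= 0.3571/0.6429
= 0.5556

0.5556


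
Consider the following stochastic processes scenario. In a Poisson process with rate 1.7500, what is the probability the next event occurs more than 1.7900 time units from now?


P(X > t) = exp(-lambda * t)
= exp(-1.7500 * 1.7900)
= exp(-3.1325) = 0.0436

0.0436


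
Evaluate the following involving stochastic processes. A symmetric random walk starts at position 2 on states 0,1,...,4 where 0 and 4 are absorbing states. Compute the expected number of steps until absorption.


For symmetric RW on 0,...,N with absorbing barriers, E(i) = i*(N-i)
E(2) = 2 * 2 = 4

4


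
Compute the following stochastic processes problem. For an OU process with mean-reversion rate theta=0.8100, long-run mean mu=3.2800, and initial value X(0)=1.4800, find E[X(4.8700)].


E[X(t)] = mu + (X(0) - mu)*exp(-theta*t)
= 3.2800 + (1.4800 - 3.2800)*exp(-0.8100*4.8700)
= 3.2800 + -1.8000 * 0.0194
= 3.2452

3.2452


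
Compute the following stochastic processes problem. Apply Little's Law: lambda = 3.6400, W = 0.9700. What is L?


Little's Law: L = lambda * W
= 3.6400 * 0.9700
= 3.5308

3.5308


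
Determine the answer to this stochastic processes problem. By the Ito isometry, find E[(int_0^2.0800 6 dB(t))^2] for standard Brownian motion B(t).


By Ito isometry: E[(int f dB)^2] = int f^2 dt
= 6^2 * 2.0800
= 36 * 2.0800 = 74.8800

74.8800


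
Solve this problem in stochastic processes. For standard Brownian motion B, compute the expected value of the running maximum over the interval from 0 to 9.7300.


E(max B(s)) = sqrt(2t/pi)
= sqrt(2*9.7300/pi)
= sqrt(6.1943)
= 2.4888

2.4888


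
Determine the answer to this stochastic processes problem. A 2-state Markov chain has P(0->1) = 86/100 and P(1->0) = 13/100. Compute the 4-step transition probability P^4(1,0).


Computing P^4 by matrix multiplication.
P = [[0.1400, 0.8600], [0.1300, 0.8700]]
After raising P to the power 4:
P^4(1,0) = 0.1313

0.1313


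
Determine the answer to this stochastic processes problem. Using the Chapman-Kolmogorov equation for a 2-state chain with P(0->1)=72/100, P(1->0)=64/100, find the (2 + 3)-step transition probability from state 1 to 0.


P^5 = P^2 * P^3
Computing via matrix multiplication of the transition matrix.
Entry (1,0) of P^5 = 0.4734

0.4734


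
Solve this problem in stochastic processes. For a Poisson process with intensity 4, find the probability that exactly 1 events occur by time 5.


P(N(t)=k) = (lambda*t)^k * exp(-lambda*t) / k!
lambda*t = 20
= 20^1 * exp(-20) / 1!
= 20 * 2.0612e-09 / 1
= 4.1223e-08

4.1223e-08


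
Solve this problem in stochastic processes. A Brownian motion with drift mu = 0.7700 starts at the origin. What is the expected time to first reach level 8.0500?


Expected first passage time = a/mu
= 8.0500/0.7700
= 10.4545

10.4545


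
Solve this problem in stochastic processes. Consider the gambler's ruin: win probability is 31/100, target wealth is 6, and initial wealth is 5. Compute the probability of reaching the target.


Gambler's ruin formula:
r = q/p = 0.6900/0.3100 = 2.2258
P(win) = (1 - r^i)/(1 - r^N)
= (1 - 2.2258^5)/(1 - 2.2258^6)
= 0.4447

0.4447


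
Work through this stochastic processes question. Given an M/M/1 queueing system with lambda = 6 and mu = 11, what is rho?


rho = lambda/mu
= 6/11
= 0.5455

0.5455


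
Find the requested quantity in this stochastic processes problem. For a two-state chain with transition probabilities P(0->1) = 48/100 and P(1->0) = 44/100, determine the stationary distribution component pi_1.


Stationary distribution: pi_0 = p10/(p01+p10), pi_1 = p01/(p01+p10)
p01 = 0.4800, p10 = 0.4400
pi_1 = 0.5217

0.5217


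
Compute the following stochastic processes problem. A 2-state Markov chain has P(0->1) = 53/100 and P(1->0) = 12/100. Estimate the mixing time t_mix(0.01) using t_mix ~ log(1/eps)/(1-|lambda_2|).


lambda_2 = |1 - p01 - p10| = |1 - 0.5300 - 0.1200| = 0.3500
t_mix ~ log(1/eps)/(1 - |lambda_2|)
= log(100)/(1 - 0.3500) = 4.6052/0.6500
= 7.0849

7.0849


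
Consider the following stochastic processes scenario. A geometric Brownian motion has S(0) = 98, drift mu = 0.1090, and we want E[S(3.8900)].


E[S(t)] = S(0) * exp(mu * t)
= 98 * exp(0.1090 * 3.8900)
= 98 * 1.5281
= 149.7515

149.7515


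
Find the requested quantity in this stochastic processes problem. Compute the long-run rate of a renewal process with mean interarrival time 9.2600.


Long-run renewal rate = 1/E(X)
= 1/9.2600
= 0.1080

0.1080


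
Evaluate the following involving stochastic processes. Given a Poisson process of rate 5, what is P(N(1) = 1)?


P(N(t)=k) = (lambda*t)^k * exp(-lambda*t) / k!
lambda*t = 5
= 5^1 * exp(-5) / 1!
= 5 * 0.0067 / 1
= 0.0337

0.0337


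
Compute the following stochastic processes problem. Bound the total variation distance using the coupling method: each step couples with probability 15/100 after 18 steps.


TV distance bound <= (1-delta)^n
= (1 - 0.1500)^18
= 0.8500^18
= 0.0536

0.0536


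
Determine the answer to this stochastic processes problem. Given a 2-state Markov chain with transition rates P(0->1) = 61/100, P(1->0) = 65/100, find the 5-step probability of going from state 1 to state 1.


Computing P^5 by matrix multiplication.
P = [[0.3900, 0.6100], [0.6500, 0.3500]]
After raising P to the power 5:
P^5(1,1) = 0.4835

0.4835


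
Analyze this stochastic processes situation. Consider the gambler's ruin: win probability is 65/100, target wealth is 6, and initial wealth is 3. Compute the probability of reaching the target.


Gambler's ruin formula:
r = q/p = 0.3500/0.6500 = 0.5385
P(win) = (1 - r^i)/(1 - r^N)
= (1 - 0.5385^3)/(1 - 0.5385^6)
= 0.8650

0.8650


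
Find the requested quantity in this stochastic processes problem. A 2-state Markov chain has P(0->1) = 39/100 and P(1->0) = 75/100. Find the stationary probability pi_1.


Stationary distribution: pi_0 = p10/(p01+p10), pi_1 = p01/(p01+p10)
p01 = 0.3900, p10 = 0.7500
pi_1 = 0.3421

0.3421


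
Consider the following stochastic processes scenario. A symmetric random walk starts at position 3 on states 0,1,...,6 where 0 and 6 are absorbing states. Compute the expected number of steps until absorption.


For symmetric RW on 0,...,N with absorbing barriers, E(i) = i*(N-i)
E(3) = 3 * 3 = 9

9


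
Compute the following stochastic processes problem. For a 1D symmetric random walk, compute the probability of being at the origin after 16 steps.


P(S(16) = 0) = C(16,8) / 4^8
= 12870 / 65536
= 0.1964

0.1964


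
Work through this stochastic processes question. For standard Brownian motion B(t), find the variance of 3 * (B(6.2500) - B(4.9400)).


Var(alpha*(B(t)-B(s))) = alpha^2 * (t-s)
= 3^2 * (6.2500 - 4.9400)
= 9 * 1.3100
= 11.7900

11.7900


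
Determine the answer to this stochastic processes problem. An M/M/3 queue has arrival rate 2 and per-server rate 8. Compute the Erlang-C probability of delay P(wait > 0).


a = lambda/mu = 0.2500
rho = a/c = 0.0833
Erlang-C formula applied:
C(c,a) = 0.0022

0.0022


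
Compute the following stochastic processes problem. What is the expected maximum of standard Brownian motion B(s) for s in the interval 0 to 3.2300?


E(max B(s)) = sqrt(2t/pi)
= sqrt(2*3.2300/pi)
= sqrt(2.0563)
= 1.4340

1.4340


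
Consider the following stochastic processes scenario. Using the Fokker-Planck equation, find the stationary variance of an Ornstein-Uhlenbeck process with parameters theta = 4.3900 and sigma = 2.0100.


Stationary variance = sigma^2 / (2*theta)
= 2.0100^2 / (2*4.3900)
= 4.0401 / 8.7800
= 0.4601

0.4601


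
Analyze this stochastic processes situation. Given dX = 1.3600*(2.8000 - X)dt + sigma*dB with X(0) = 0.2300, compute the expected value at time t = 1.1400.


E[X(t)] = mu + (X(0) - mu)*exp(-theta*t)
= 2.8000 + (0.2300 - 2.8000)*exp(-1.3600*1.1400)
= 2.8000 + -2.5700 * 0.2122
= 2.2547

2.2547


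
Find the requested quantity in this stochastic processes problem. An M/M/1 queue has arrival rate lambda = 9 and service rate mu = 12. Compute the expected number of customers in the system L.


rho = 9/12 = 0.7500
L = rho/(1-rho)
= 0.7500/0.2500
= 3.0000

3.0000


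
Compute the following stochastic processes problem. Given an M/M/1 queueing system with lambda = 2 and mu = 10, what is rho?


rho = lambda/mu
= 2/10
= 0.2000

0.2000


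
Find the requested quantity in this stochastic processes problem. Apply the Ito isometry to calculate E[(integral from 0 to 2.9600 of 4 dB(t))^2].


By Ito isometry: E[(int f dB)^2] = int f^2 dt
= 4^2 * 2.9600
= 16 * 2.9600 = 47.3600

47.3600


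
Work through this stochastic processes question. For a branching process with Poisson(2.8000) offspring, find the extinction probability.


Since mu = 2.8000 > 1, extinction prob q < 1.
Solve s = exp(mu*(s-1)) iteratively.
q = 0.0750

0.0750


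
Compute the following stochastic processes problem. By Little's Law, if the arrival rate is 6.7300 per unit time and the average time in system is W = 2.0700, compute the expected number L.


Little's Law: L = lambda * W
= 6.7300 * 2.0700
= 13.9311

13.9311


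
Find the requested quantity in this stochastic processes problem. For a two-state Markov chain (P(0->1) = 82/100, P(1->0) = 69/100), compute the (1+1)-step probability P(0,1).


P^2 = P^1 * P^1
Computing via matrix multiplication of the transition matrix.
Entry (0,1) of P^2 = 0.4018

0.4018


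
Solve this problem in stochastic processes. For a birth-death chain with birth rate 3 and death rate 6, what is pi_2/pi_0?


For birth-death process, pi_n/pi_0 = (lambda/mu)^n
= (3/6)^2
= 0.2500

0.2500


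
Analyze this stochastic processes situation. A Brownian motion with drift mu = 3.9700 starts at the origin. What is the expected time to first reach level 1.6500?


Expected first passage time = a/mu
= 1.6500/3.9700
= 0.4156

0.4156


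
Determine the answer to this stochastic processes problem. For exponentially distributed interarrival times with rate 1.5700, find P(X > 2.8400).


P(X > t) = exp(-lambda * t)
= exp(-1.5700 * 2.8400)
= exp(-4.4588) = 0.0116

0.0116


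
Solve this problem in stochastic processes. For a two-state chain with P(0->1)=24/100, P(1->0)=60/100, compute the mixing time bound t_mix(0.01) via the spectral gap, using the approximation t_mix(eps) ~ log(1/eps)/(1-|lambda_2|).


lambda_2 = |1 - p01 - p10| = |1 - 0.2400 - 0.6000| = 0.1600
t_mix ~ log(1/eps)/(1 - |lambda_2|)
= log(100)/(1 - 0.1600) = 4.6052/0.8400
= 5.4823

5.4823


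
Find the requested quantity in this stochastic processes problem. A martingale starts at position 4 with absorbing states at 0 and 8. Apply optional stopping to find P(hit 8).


By optional stopping theorem: E(M at tau) = M(0) = 4
P(hit 8)*8 + P(hit 0)*0 = 4
P(hit 8) = (4 - 0)/(8 - 0) = 1/2 = 0.5000

0.5000


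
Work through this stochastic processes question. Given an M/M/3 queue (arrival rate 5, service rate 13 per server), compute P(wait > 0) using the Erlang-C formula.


a = lambda/mu = 0.3846
rho = a/c = 0.1282
Erlang-C formula applied:
C(c,a) = 0.0074

0.0074


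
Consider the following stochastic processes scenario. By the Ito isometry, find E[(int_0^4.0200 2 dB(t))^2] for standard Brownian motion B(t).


By Ito isometry: E[(int f dB)^2] = int f^2 dt
= 2^2 * 4.0200
= 4 * 4.0200 = 16.0800

16.0800


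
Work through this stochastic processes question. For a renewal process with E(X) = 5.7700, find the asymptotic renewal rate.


Long-run renewal rate = 1/E(X)
= 1/5.7700
= 0.1733

0.1733


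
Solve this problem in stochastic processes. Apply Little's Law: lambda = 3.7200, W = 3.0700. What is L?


Little's Law: L = lambda * W
= 3.7200 * 3.0700
= 11.4204

11.4204


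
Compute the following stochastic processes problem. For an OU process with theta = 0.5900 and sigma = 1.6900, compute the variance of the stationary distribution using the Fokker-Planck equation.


Stationary variance = sigma^2 / (2*theta)
= 1.6900^2 / (2*0.5900)
= 2.8561 / 1.1800
= 2.4204

2.4204


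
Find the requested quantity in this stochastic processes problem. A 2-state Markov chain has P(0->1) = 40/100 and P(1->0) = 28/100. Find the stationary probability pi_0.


Stationary distribution: pi_0 = p10/(p01+p10), pi_1 = p01/(p01+p10)
p01 = 0.4000, p10 = 0.2800
pi_0 = 0.4118

0.4118


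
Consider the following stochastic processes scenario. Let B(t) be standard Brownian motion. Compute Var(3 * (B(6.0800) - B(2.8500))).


Var(alpha*(B(t)-B(s))) = alpha^2 * (t-s)
= 3^2 * (6.0800 - 2.8500)
= 9 * 3.2300
= 29.0700

29.0700


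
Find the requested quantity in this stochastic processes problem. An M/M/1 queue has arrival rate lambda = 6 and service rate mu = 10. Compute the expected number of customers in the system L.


rho = 6/10 = 0.6000
L = rho/(1-rho)
= 0.6000/0.4000
= 1.5000

1.5000


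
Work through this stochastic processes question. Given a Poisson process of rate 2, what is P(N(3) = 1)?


P(N(t)=k) = (lambda*t)^k * exp(-lambda*t) / k!
lambda*t = 6
= 6^1 * exp(-6) / 1!
= 6 * 0.0025 / 1
= 0.0149

0.0149


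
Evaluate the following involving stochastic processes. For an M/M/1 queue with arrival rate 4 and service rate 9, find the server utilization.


rho = lambda/mu
= 4/9
= 0.4444

0.4444


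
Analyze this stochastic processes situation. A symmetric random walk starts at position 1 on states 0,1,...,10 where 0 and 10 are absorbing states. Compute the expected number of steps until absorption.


For symmetric RW on 0,...,N with absorbing barriers, E(i) = i*(N-i)
E(1) = 1 * 9 = 9

9


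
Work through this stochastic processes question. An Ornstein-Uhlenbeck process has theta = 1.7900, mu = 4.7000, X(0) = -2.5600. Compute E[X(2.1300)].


E[X(t)] = mu + (X(0) - mu)*exp(-theta*t)
= 4.7000 + (-2.5600 - 4.7000)*exp(-1.7900*2.1300)
= 4.7000 + -7.2600 * 0.0221
= 4.5396

4.5396


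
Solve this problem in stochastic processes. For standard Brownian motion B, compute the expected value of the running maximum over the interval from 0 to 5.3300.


E(max B(s)) = sqrt(2t/pi)
= sqrt(2*5.3300/pi)
= sqrt(3.3932)
= 1.8421

1.8421


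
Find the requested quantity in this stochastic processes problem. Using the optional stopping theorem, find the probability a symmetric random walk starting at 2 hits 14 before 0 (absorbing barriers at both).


By optional stopping theorem: E(M at tau) = M(0) = 2
P(hit 14)*14 + P(hit 0)*0 = 2
P(hit 14) = (2 - 0)/(14 - 0) = 1/7 = 0.1429

0.1429


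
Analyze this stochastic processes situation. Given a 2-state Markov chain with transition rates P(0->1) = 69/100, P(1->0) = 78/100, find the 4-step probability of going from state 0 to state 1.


Computing P^4 by matrix multiplication.
P = [[0.3100, 0.6900], [0.7800, 0.2200]]
After raising P to the power 4:
P^4(0,1) = 0.4465

0.4465
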